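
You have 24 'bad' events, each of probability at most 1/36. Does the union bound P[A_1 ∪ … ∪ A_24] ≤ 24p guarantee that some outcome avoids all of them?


Union bound: P[∪_{i=1}^{24} A_i] ≤ Σ_i P[A_i] ≤ 24·p = 24·(1/36) = 2/3.
Numerically: 2/3 ≈ 0.66667.
Is 2/3 < 1? YES.
Since P[∪ A_i] ≤ 2/3 < 1, the complement has P[∩ A_i^c] ≥ 1 − 2/3 = 1/3 > 0, so some outcome avoids every A_i.

24·p = 2/3 ≈ 0.66667; existence CERTIFIED by the union bound.


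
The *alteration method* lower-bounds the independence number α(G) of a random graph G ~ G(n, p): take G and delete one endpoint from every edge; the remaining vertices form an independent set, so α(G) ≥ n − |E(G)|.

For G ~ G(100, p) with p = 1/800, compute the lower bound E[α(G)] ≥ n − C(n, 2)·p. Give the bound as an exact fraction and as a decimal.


E[|E(G)|] = C(100, 2)·p = 4950 · (1/800) = 99/16.
E[α(G)] ≥ n − E[|E(G)|] = 100 − 99/16 = 1501/16.
Numerically: ≈ 93.812500.
(This is only a lower bound; the true E[α(G)] may be larger.)

E[α(G)] ≥ 1501/16 ≈ 93.812500.


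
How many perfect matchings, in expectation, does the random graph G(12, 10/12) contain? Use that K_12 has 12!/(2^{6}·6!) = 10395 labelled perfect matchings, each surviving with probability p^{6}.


K_12 has 12!/(2^{6}·6!) = 10395 labelled perfect matchings.
For each such perfect matching H, let X_H = 1 if all 6 edges of H are present in G. Then P[X_H = 1] = p^{6} = (5/6)^{6} = 15625/46656.
By linearity of expectation: E[X] = Σ_H E[X_H] = 10395 · p^{6} = 10395 · 15625/46656 = 6015625/1728.
Numerically: E[X] ≈ 3481.26.

E[X] = 10395 · (5/6)^{6} = 6015625/1728 ≈ 3481.26.


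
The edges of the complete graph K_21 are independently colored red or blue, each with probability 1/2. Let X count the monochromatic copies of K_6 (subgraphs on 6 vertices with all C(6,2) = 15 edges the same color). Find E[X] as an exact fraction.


Let X = Σ_S X_S over the C(21, 6) = 54264 subsets S of size 6, where X_S = 1 if the K_6 on S is monochromatic.
For a fixed S, the K_6 on S has C(6, 2) = 15 edges. P[all 15 edges red] = (1/2)^15, and likewise for blue, so P[monochromatic] = 2·(1/2)^15 = 2^{1 − 15} = 1/16384.
By linearity of expectation: E[X] = C(21, 6) · 2^{1 − 15} = 54264 · 1/16384 = 6783/2048.
Numerically: E[X] ≈ 3.312.

E[X] = C(21,6)·2^(1−C(6,2)) = 6783/2048 ≈ 3.312.


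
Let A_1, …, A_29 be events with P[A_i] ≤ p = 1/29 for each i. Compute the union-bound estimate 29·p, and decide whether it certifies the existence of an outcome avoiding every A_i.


Union bound: P[∪_{i=1}^{29} A_i] ≤ Σ_i P[A_i] ≤ 29·p = 29·(1/29) = 1.
Numerically: 1 ≈ 1.0000.
Is 1 < 1? NO.
Since the bound 1 is ≥ 1, the union bound is uninformative here; it does NOT by itself certify existence.

29·p = 1 ≈ 1.0000; existence NOT certified by the union bound.


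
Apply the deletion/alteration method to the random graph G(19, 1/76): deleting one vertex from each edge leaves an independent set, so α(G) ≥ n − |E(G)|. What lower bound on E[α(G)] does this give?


E[|E(G)|] = C(19, 2)·p = 171 · (1/76) = 9/4.
E[α(G)] ≥ n − E[|E(G)|] = 19 − 9/4 = 67/4.
Numerically: ≈ 16.750000.
(This is only a lower bound; the true E[α(G)] may be larger.)

E[α(G)] ≥ 67/4 ≈ 16.750000.


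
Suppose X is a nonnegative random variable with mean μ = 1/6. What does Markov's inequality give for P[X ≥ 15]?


μ = E[X] = 1/6, a = 15.
Markov: P[X ≥ 15] ≤ μ/a = (1/6)/15 = 1/90.
Numerically: ≈ 0.011.
(Since a = 15 > μ = 0.167, the bound 1/90 is < 1 and informative.)

P[X ≥ 15] ≤ 1/90 ≈ 0.011.


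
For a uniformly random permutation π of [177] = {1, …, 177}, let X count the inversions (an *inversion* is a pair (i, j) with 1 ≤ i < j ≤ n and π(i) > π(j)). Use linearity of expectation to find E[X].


Write X = Σ X_I over the C(177, 2) = 15576 pairs i < j, with X_I the indicator of one inversion.
There are 15576 indicators.
For each fixed pair i < j, the values π(i) and π(j) are two distinct elements of {1, …, 177} in uniformly random order; by symmetry P[π(i) > π(j)] = 1/2.
By linearity: E[X] = 15576 · (1/2) = C(177, 2) · (1/2) = 15576/2 = 7788 ≈ 7788.0000.

E[X] = 7788 = 7788.0000.


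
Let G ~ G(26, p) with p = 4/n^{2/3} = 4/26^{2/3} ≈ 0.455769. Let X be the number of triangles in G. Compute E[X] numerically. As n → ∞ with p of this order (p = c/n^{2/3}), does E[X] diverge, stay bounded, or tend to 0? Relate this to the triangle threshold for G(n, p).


Number of potential triangles: C(26, 3) = 2600.
Each occurs with probability p³ ≈ (0.455769)³ ≈ 9.46745562e-02.
By linearity: E[X] = C(26, 3)·p³ ≈ 2600 · 9.46745562e-02 ≈ 246.153846.
Since α = 2/3 < 1, p = c/n^{2/3} ≫ 1/n is above the triangle threshold p ~ 1/n. Asymptotically E[X] ~ (c³/6)·n^{3(1−α)} = (4³/6)·n^{1} → ∞; triangles are abundant w.h.p.

E[X] ≈ 246.153846; in regime p = Θ(1/n^{2/3}) E[X] diverges (above the triangle threshold p ~ 1/n).


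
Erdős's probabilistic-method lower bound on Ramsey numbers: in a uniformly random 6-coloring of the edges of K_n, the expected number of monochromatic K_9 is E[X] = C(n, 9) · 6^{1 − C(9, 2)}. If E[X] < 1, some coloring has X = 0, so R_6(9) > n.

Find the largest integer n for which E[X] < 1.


We need C(n, 9) · 6^{1 − 36} < 1, i.e. C(n, 9) < 6^{36 − 1} = 1719070799748422591028658176.
Check values of n near the boundary:
  n = 4404: C(4404, 9) = 1703375445537161676647015880; 1703375445537161676647015880 < 1719070799748422591028658176? YES
  n = 4405: C(4405, 9) = 1706862792900636302463627150; 1706862792900636302463627150 < 1719070799748422591028658176? YES
  n = 4406: C(4406, 9) = 1710356485221788389505285700; 1710356485221788389505285700 < 1719070799748422591028658176? YES
  n = 4407: C(4407, 9) = 1713856532599459170657070050; 1713856532599459170657070050 < 1719070799748422591028658176? YES
  n = 4408: C(4408, 9) = 1717362945146264156457459600; 1717362945146264156457459600 < 1719070799748422591028658176? YES
  n = 4409: C(4409, 9) = 1720875732988608787686577131; 1720875732988608787686577131 < 1719070799748422591028658176? NO
  n = 4410: C(4410, 9) = 1724394906266704102180823710; 1724394906266704102180823710 < 1719070799748422591028658176? NO
The largest n with C(n, 9) < 1719070799748422591028658176 is n = 4408 (where E[X] = 35778394690547169926197075/35813974994758803979763712 ≈ 0.9990). Hence R_6(9) > 4408, i.e. R_6(9) ≥ 4409.

Largest n = 4408; hence R_6(9) > 4408.


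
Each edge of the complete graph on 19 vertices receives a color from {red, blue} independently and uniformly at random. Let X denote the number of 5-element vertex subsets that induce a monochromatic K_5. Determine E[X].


Let X = Σ_S X_S over the C(19, 5) = 11628 subsets S of size 5, where X_S = 1 if the K_5 on S is monochromatic.
For a fixed S, the K_5 on S has C(5, 2) = 10 edges. P[all 10 edges red] = (1/2)^10, and likewise for blue, so P[monochromatic] = 2·(1/2)^10 = 2^{1 − 10} = 1/512.
By linearity: E[X] = C(19, 5) · 2^{1 − 10} = 11628 · 1/512 = 2907/128.
Numerically: E[X] ≈ 22.7109.

E[X] = C(19,5)·2^(1−C(5,2)) = 2907/128 ≈ 22.7109.


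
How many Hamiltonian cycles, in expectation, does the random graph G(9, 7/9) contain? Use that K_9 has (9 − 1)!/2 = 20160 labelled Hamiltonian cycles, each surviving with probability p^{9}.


K_9 has (9 − 1)!/2 = 20160 labelled Hamiltonian cycles.
For each such Hamiltonian cycle H, let X_H = 1 if all 9 edges of H are present in G. Then P[X_H = 1] = p^{9} = (7/9)^{9} = 40353607/387420489.
By linearity of expectation: E[X] = Σ_H E[X_H] = 20160 · p^{9} = 20160 · 40353607/387420489 = 90392079680/43046721.
Numerically: E[X] ≈ 2099.9.

E[X] = 20160 · (7/9)^{9} = 90392079680/43046721 ≈ 2099.9.


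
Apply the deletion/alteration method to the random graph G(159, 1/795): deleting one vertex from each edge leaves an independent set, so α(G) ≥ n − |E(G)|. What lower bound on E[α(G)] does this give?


E[|E(G)|] = C(159, 2)·p = 12561 · (1/795) = 79/5.
E[α(G)] ≥ n − E[|E(G)|] = 159 − 79/5 = 716/5.
Numerically: ≈ 143.20000.
(This is only a lower bound; the true E[α(G)] may be larger.)

E[α(G)] ≥ 716/5 ≈ 143.20000.


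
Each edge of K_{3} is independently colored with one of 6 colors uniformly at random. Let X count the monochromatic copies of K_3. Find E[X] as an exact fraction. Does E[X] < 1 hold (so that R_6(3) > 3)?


E[X] = C(3, 3) · 6^{1 − 3} = 1 · 6^{−2} = 1/36.
As a reduced fraction: E[X] = 1/36 ≈ 0.028.
Is E[X] < 1? YES.
Since E[X] < 1, there exists a 6-coloring of K_{3} with no monochromatic K_3; hence R_6(3) > 3.

E[X] = 1/36 ≈ 0.028; E[X] < 1, so R_6(3) > 3.


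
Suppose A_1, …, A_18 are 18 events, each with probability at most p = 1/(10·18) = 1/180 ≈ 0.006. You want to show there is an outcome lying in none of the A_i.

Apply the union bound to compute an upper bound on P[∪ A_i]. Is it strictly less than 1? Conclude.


Union bound: P[∪_{i=1}^{18} A_i] ≤ Σ_i P[A_i] ≤ 18·p = 18·(1/180) = 1/10.
Numerically: 1/10 ≈ 0.100.
Is 1/10 < 1? YES.
Since P[∪ A_i] ≤ 1/10 < 1, the complement has P[∩ A_i^c] ≥ 1 − 1/10 = 9/10 > 0, so some outcome avoids every A_i.

18·p = 1/10 ≈ 0.100; existence CERTIFIED by the union bound.


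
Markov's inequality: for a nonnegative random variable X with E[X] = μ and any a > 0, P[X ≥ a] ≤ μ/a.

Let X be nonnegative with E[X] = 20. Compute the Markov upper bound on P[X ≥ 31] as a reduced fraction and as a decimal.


μ = E[X] = 20, a = 31.
Markov: P[X ≥ 31] ≤ μ/a = (20)/31 = 20/31.
Numerically: ≈ 0.6452.
(Since a = 31 > μ = 20.0000, the bound 20/31 is < 1 and informative.)

P[X ≥ 31] ≤ 20/31 ≈ 0.6452.


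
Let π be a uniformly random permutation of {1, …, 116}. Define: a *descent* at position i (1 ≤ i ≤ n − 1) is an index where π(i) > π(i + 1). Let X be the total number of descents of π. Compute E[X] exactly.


Write X = Σ X_I over i = 1, …, 115, with X_I the indicator of one descent.
There are 115 indicators.
For each fixed i, the pair (π(i), π(i+1)) is a uniformly random ordered pair of distinct values from {1, …, 116}; by symmetry P[π(i) > π(i+1)] = 1/2.
By linearity: E[X] = 115 · (1/2) = (116 − 1) · (1/2) = 115/2 ≈ 57.50000.

E[X] = 115/2 = 57.50000.


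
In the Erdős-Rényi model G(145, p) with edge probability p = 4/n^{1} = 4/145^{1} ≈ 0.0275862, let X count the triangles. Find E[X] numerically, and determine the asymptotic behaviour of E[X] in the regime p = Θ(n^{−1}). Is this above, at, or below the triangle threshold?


Number of potential triangles: C(145, 3) = 497640.
Each occurs with probability p³ ≈ (0.0275862)³ ≈ 2.09930706e-05.
By linearity: E[X] = C(145, 3)·p³ ≈ 497640 · 2.09930706e-05 ≈ 10.446992.
Here α = 1, so p = 4/n is exactly at the triangle threshold p ~ 1/n. Asymptotically E[X] → c³/6 = 4³/6 = 32/3 ≈ 10.666667, a bounded constant. In this regime the triangle count is asymptotically Poisson(c³/6).

E[X] ≈ 10.446992; in regime p = Θ(1/n^{1}) E[X] stays bounded (at the triangle threshold p ~ 1/n).


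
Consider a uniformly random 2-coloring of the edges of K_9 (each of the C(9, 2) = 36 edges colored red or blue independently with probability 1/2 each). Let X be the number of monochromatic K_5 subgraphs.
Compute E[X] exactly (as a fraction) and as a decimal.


Let X = Σ_S X_S over the C(9, 5) = 126 subsets S of size 5, where X_S = 1 if the K_5 on S is monochromatic.
For a fixed S, the K_5 on S has C(5, 2) = 10 edges. P[all 10 edges red] = (1/2)^10, and likewise for blue, so P[monochromatic] = 2·(1/2)^10 = 2^{1 − 10} = 1/512.
By linearity of expectation: E[X] = C(9, 5) · 2^{1 − 10} = 126 · 1/512 = 63/256.
Numerically: E[X] ≈ 0.246.

E[X] = C(9,5)·2^(1−C(5,2)) = 63/256 ≈ 0.246.


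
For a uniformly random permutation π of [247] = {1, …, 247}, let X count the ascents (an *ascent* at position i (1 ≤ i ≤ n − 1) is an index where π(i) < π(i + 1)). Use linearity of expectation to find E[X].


Write X = Σ X_I over i = 1, …, 246, with X_I the indicator of one ascent.
There are 246 indicators.
For each fixed i, the pair (π(i), π(i+1)) is a uniformly random ordered pair of distinct values from {1, …, 247}; by symmetry P[π(i) < π(i+1)] = 1/2.
By linearity: E[X] = 246 · (1/2) = (247 − 1) · (1/2) = 123 ≈ 123.00000.

E[X] = 123 = 123.00000.


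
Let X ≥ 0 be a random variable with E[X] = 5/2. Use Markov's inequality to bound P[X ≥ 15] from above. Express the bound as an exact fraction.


μ = E[X] = 5/2, a = 15.
Markov: P[X ≥ 15] ≤ μ/a = (5/2)/15 = 1/6.
Numerically: ≈ 0.166667.
(Since a = 15 > μ = 2.500000, the bound 1/6 is < 1 and informative.)

P[X ≥ 15] ≤ 1/6 ≈ 0.166667.


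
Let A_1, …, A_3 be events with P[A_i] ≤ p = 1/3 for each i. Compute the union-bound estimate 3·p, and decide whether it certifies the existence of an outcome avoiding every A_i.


Union bound: P[∪_{i=1}^{3} A_i] ≤ Σ_i P[A_i] ≤ 3·p = 3·(1/3) = 1.
Numerically: 1 ≈ 1.0000.
Is 1 < 1? NO.
Since the bound 1 is ≥ 1, the union bound is uninformative here; it does NOT by itself certify existence.

3·p = 1 ≈ 1.0000; existence NOT certified by the union bound.


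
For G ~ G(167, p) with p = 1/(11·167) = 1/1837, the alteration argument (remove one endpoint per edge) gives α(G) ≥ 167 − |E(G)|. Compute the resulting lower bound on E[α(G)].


E[|E(G)|] = C(167, 2)·p = 13861 · (1/1837) = 83/11.
E[α(G)] ≥ n − E[|E(G)|] = 167 − 83/11 = 1754/11.
Numerically: ≈ 159.45455.
(This is only a lower bound; the true E[α(G)] may be larger.)

E[α(G)] ≥ 1754/11 ≈ 159.45455.


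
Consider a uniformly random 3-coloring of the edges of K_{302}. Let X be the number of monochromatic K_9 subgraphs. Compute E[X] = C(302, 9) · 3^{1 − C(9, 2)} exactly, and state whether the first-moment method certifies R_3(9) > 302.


E[X] = C(302, 9) · 3^{1 − 36} = 51054804739588650 · 3^{−35} = 51054804739588650/50031545098999707.
As a reduced fraction: E[X] = 17018268246529550/16677181699666569 ≈ 1.020.
Is E[X] < 1? NO.
Since E[X] ≥ 1, the first-moment bound is inconclusive at n = 302; it does NOT by itself certify R_3(9) > 302.

E[X] = 17018268246529550/16677181699666569 ≈ 1.020; E[X] ≥ 1; first-moment method inconclusive here.


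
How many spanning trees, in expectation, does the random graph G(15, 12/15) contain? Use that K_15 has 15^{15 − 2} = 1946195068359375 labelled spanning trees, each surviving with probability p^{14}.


K_15 has 15^{15 − 2} = 1946195068359375 labelled spanning trees.
For each such spanning tree H, let X_H = 1 if all 14 edges of H are present in G. Then P[X_H = 1] = p^{14} = (4/5)^{14} = 268435456/6103515625.
By linearity of expectation: E[X] = Σ_H E[X_H] = 1946195068359375 · p^{14} = 1946195068359375 · 268435456/6103515625 = 427972821516288/5.
Numerically: E[X] ≈ 8.56e+13.

E[X] = 1946195068359375 · (4/5)^{14} = 427972821516288/5 ≈ 8.56e+13.


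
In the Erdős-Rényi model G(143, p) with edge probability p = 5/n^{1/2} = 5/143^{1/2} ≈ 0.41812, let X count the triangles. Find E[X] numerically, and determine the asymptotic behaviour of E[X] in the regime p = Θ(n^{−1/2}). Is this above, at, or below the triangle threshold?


Number of potential triangles: C(143, 3) = 477191.
Each occurs with probability p³ ≈ (0.41812)³ ≈ 7.3098078e-02.
By linearity: E[X] = C(143, 3)·p³ ≈ 477191 · 7.3098078e-02 ≈ 34881.74484.
Since α = 1/2 < 1, p = c/n^{1/2} ≫ 1/n is above the triangle threshold p ~ 1/n. Asymptotically E[X] ~ (c³/6)·n^{3(1−α)} = (5³/6)·n^{1.5} → ∞; triangles are abundant w.h.p.

E[X] ≈ 34881.74484; in regime p = Θ(1/n^{1/2}) E[X] diverges (above the triangle threshold p ~ 1/n).


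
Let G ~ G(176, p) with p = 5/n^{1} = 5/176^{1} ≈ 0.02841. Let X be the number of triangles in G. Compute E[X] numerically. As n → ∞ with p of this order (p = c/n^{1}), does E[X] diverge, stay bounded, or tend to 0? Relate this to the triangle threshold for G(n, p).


Number of potential triangles: C(176, 3) = 893200.
Each occurs with probability p³ ≈ (0.02841)³ ≈ 2.292831e-05.
By linearity: E[X] = C(176, 3)·p³ ≈ 893200 · 2.292831e-05 ≈ 20.4796.
Here α = 1, so p = 5/n is exactly at the triangle threshold p ~ 1/n. Asymptotically E[X] → c³/6 = 5³/6 = 125/6 ≈ 20.8333, a bounded constant. In this regime the triangle count is asymptotically Poisson(c³/6).

E[X] ≈ 20.4796; in regime p = Θ(1/n^{1}) E[X] stays bounded (at the triangle threshold p ~ 1/n).


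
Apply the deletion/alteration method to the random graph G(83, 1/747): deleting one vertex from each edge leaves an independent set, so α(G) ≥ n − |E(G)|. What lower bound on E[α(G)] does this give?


E[|E(G)|] = C(83, 2)·p = 3403 · (1/747) = 41/9.
E[α(G)] ≥ n − E[|E(G)|] = 83 − 41/9 = 706/9.
Numerically: ≈ 78.44444.
(This is only a lower bound; the true E[α(G)] may be larger.)

E[α(G)] ≥ 706/9 ≈ 78.44444.


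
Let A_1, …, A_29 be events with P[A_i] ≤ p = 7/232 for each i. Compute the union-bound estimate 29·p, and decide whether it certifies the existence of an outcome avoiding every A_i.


Union bound: P[∪_{i=1}^{29} A_i] ≤ Σ_i P[A_i] ≤ 29·p = 29·(7/232) = 7/8.
Numerically: 7/8 ≈ 0.875000.
Is 7/8 < 1? YES.
Since P[∪ A_i] ≤ 7/8 < 1, the complement has P[∩ A_i^c] ≥ 1 − 7/8 = 1/8 > 0, so some outcome avoids every A_i.

29·p = 7/8 ≈ 0.875000; existence CERTIFIED by the union bound.


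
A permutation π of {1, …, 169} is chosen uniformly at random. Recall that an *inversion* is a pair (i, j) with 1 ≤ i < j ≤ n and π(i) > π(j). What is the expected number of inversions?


Write X = Σ X_I over the C(169, 2) = 14196 pairs i < j, with X_I the indicator of one inversion.
There are 14196 indicators.
For each fixed pair i < j, the values π(i) and π(j) are two distinct elements of {1, …, 169} in uniformly random order; by symmetry P[π(i) > π(j)] = 1/2.
By linearity: E[X] = 14196 · (1/2) = C(169, 2) · (1/2) = 14196/2 = 7098 ≈ 7098.0000.

E[X] = 7098 = 7098.0000.


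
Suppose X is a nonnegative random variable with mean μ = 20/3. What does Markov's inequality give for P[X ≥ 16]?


μ = E[X] = 20/3, a = 16.
Markov: P[X ≥ 16] ≤ μ/a = (20/3)/16 = 5/12.
Numerically: ≈ 0.4167.
(Since a = 16 > μ = 6.6667, the bound 5/12 is < 1 and informative.)

P[X ≥ 16] ≤ 5/12 ≈ 0.4167.


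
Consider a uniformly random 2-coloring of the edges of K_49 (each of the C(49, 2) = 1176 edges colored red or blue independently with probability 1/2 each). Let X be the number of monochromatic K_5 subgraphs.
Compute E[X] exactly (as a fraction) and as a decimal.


Let X = Σ_S X_S over the C(49, 5) = 1906884 subsets S of size 5, where X_S = 1 if the K_5 on S is monochromatic.
For a fixed S, the K_5 on S has C(5, 2) = 10 edges. P[all 10 edges red] = (1/2)^10, and likewise for blue, so P[monochromatic] = 2·(1/2)^10 = 2^{1 − 10} = 1/512.
By linearity of expectation: E[X] = C(49, 5) · 2^{1 − 10} = 1906884 · 1/512 = 476721/128.
Numerically: E[X] ≈ 3724.3828.

E[X] = C(49,5)·2^(1−C(5,2)) = 476721/128 ≈ 3724.3828.


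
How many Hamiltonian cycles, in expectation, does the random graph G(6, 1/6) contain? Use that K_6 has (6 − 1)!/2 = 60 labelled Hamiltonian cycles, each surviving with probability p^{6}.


K_6 has (6 − 1)!/2 = 60 labelled Hamiltonian cycles.
For each such Hamiltonian cycle H, let X_H = 1 if all 6 edges of H are present in G. Then P[X_H = 1] = p^{6} = (1/6)^{6} = 1/46656.
By linearity: E[X] = Σ_H E[X_H] = 60 · p^{6} = 60 · 1/46656 = 5/3888.
Numerically: E[X] ≈ 0.001286.

E[X] = 60 · (1/6)^{6} = 5/3888 ≈ 0.001286.


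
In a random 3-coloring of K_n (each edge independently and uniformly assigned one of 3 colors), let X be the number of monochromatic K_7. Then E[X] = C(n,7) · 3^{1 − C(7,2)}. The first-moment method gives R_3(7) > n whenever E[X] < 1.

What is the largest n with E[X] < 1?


We need C(n, 7) · 3^{1 − 21} < 1, i.e. C(n, 7) < 3^{21 − 1} = 3486784401.
Check values of n near the boundary:
  n = 80: C(80, 7) = 3176716400; 3176716400 < 3486784401? YES
  n = 81: C(81, 7) = 3477216600; 3477216600 < 3486784401? YES
  n = 82: C(82, 7) = 3801756816; 3801756816 < 3486784401? NO
  n = 83: C(83, 7) = 4151918628; 4151918628 < 3486784401? NO
The largest n with C(n, 7) < 3486784401 is n = 81 (where E[X] = 42928600/43046721 ≈ 0.99726). Hence R_3(7) > 81, i.e. R_3(7) ≥ 82.

Largest n = 81; hence R_3(7) > 81.


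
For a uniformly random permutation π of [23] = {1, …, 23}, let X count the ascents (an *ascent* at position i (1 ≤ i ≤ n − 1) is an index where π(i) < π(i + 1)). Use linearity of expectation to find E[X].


Write X = Σ X_I over i = 1, …, 22, with X_I the indicator of one ascent.
There are 22 indicators.
For each fixed i, the pair (π(i), π(i+1)) is a uniformly random ordered pair of distinct values from {1, …, 23}; by symmetry P[π(i) < π(i+1)] = 1/2.
By linearity: E[X] = 22 · (1/2) = (23 − 1) · (1/2) = 11 ≈ 11.000.

E[X] = 11 = 11.000.


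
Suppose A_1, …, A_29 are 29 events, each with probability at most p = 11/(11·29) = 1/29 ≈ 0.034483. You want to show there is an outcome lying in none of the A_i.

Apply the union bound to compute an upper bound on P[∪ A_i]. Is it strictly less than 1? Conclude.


Union bound: P[∪_{i=1}^{29} A_i] ≤ Σ_i P[A_i] ≤ 29·p = 29·(1/29) = 1.
Numerically: 1 ≈ 1.000000.
Is 1 < 1? NO.
Since the bound 1 is ≥ 1, the union bound is uninformative here; it does NOT by itself certify existence.

29·p = 1 ≈ 1.000000; existence NOT certified by the union bound.


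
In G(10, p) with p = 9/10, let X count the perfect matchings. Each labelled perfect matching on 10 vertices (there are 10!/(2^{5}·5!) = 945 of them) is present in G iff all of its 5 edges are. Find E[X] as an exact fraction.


K_10 has 10!/(2^{5}·5!) = 945 labelled perfect matchings.
For each such perfect matching H, let X_H = 1 if all 5 edges of H are present in G. Then P[X_H = 1] = p^{5} = (9/10)^{5} = 59049/100000.
By linearity: E[X] = Σ_H E[X_H] = 945 · p^{5} = 945 · 59049/100000 = 11160261/20000.
Numerically: E[X] ≈ 558.013.

E[X] = 945 · (9/10)^{5} = 11160261/20000 ≈ 558.013.


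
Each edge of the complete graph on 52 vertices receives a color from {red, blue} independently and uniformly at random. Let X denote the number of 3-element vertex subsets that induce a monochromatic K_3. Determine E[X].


Let X = Σ_S X_S over the C(52, 3) = 22100 subsets S of size 3, where X_S = 1 if the K_3 on S is monochromatic.
For a fixed S, the K_3 on S has C(3, 2) = 3 edges. P[all 3 edges red] = (1/2)^3, and likewise for blue, so P[monochromatic] = 2·(1/2)^3 = 2^{1 − 3} = 1/4.
Summing: E[X] = C(52, 3) · 2^{1 − 3} = 22100 · 1/4 = 5525.
Numerically: E[X] ≈ 5525.0000.

E[X] = C(52,3)·2^(1−C(3,2)) = 5525 ≈ 5525.0000.


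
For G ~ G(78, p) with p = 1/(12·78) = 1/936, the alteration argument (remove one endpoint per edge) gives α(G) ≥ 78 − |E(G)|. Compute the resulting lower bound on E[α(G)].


E[|E(G)|] = C(78, 2)·p = 3003 · (1/936) = 77/24.
E[α(G)] ≥ n − E[|E(G)|] = 78 − 77/24 = 1795/24.
Numerically: ≈ 74.792.
(This is only a lower bound; the true E[α(G)] may be larger.)

E[α(G)] ≥ 1795/24 ≈ 74.792.


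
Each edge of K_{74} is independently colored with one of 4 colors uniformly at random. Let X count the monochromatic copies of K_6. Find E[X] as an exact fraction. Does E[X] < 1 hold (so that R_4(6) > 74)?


E[X] = C(74, 6) · 4^{1 − 15} = 185250786 · 4^{−14} = 185250786/268435456.
As a reduced fraction: E[X] = 92625393/134217728 ≈ 0.690113.
Is E[X] < 1? YES.
Since E[X] < 1, there exists a 4-coloring of K_{74} with no monochromatic K_6; hence R_4(6) > 74.

E[X] = 92625393/134217728 ≈ 0.690113; E[X] < 1, so R_4(6) > 74.


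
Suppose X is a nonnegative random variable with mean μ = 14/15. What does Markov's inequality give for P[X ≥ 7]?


μ = E[X] = 14/15, a = 7.
Markov: P[X ≥ 7] ≤ μ/a = (14/15)/7 = 2/15.
Numerically: ≈ 0.133.
(Since a = 7 > μ = 0.933, the bound 2/15 is < 1 and informative.)

P[X ≥ 7] ≤ 2/15 ≈ 0.133.


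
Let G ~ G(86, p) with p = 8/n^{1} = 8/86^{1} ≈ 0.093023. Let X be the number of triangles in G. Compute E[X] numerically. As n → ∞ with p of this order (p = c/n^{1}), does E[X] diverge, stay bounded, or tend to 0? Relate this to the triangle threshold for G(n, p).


Number of potential triangles: C(86, 3) = 102340.
Each occurs with probability p³ ≈ (0.093023)³ ≈ 8.0496057e-04.
By linearity: E[X] = C(86, 3)·p³ ≈ 102340 · 8.0496057e-04 ≈ 82.37966.
Here α = 1, so p = 8/n is exactly at the triangle threshold p ~ 1/n. Asymptotically E[X] → c³/6 = 8³/6 = 256/3 ≈ 85.33333, a bounded constant. In this regime the triangle count is asymptotically Poisson(c³/6).

E[X] ≈ 82.37966; in regime p = Θ(1/n^{1}) E[X] stays bounded (at the triangle threshold p ~ 1/n).


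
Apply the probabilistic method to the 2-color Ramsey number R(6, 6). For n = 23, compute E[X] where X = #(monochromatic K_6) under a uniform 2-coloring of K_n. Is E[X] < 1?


E[X] = C(23, 6) · 2^{1 − 15} = 100947 · 2^{−14} = 100947/16384.
As a reduced fraction: E[X] = 100947/16384 ≈ 6.161.
Is E[X] < 1? NO.
Since E[X] ≥ 1, the first-moment bound is inconclusive at n = 23; it does NOT by itself certify R(6, 6) > 23.

E[X] = 100947/16384 ≈ 6.161; E[X] ≥ 1; first-moment method inconclusive here.


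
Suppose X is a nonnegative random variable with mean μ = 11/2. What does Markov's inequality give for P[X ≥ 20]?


μ = E[X] = 11/2, a = 20.
Markov: P[X ≥ 20] ≤ μ/a = (11/2)/20 = 11/40.
Numerically: ≈ 0.2750.
(Since a = 20 > μ = 5.5000, the bound 11/40 is < 1 and informative.)

P[X ≥ 20] ≤ 11/40 ≈ 0.2750.


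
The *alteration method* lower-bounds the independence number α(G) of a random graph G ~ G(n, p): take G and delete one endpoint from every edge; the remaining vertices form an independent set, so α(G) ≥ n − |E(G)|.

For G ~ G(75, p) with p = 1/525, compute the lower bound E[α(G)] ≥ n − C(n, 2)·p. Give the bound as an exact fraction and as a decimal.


E[|E(G)|] = C(75, 2)·p = 2775 · (1/525) = 37/7.
E[α(G)] ≥ n − E[|E(G)|] = 75 − 37/7 = 488/7.
Numerically: ≈ 69.71429.
(This is only a lower bound; the true E[α(G)] may be larger.)

E[α(G)] ≥ 488/7 ≈ 69.71429.


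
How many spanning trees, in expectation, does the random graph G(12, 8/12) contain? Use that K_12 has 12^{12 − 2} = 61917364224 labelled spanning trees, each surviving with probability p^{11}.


K_12 has 12^{12 − 2} = 61917364224 labelled spanning trees.
For each such spanning tree H, let X_H = 1 if all 11 edges of H are present in G. Then P[X_H = 1] = p^{11} = (2/3)^{11} = 2048/177147.
By linearity: E[X] = Σ_H E[X_H] = 61917364224 · p^{11} = 61917364224 · 2048/177147 = 2147483648/3.
Numerically: E[X] ≈ 7.1583e+08.

E[X] = 61917364224 · (2/3)^{11} = 2147483648/3 ≈ 7.1583e+08.


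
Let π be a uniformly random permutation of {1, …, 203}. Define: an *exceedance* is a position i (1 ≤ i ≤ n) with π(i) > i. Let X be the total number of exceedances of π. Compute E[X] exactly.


Write X = Σ_{i=1}^{203} X_i, where X_i = 1_{π(i) > i}.
For each fixed i, π(i) is uniform over {1, …, 203} (marginal of a uniform permutation), so P[π(i) > i] = (n − i)/n. Summing: Σ_{i=1}^{203} (n − i)/n = (0 + 1 + … + 202)/203 = 203(203 − 1)/(2·203) = (203 − 1)/2.
Hence E[X] = Σ_{i=1}^{203} (203 − i)/203 = 101 ≈ 101.0000.

E[X] = 101 = 101.0000.


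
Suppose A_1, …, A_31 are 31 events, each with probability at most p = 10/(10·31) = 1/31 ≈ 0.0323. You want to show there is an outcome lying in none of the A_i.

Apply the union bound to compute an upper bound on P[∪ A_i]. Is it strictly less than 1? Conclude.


Union bound: P[∪_{i=1}^{31} A_i] ≤ Σ_i P[A_i] ≤ 31·p = 31·(1/31) = 1.
Numerically: 1 ≈ 1.0000.
Is 1 < 1? NO.
Since the bound 1 is ≥ 1, the union bound is uninformative here; it does NOT by itself certify existence.

31·p = 1 ≈ 1.0000; existence NOT certified by the union bound.


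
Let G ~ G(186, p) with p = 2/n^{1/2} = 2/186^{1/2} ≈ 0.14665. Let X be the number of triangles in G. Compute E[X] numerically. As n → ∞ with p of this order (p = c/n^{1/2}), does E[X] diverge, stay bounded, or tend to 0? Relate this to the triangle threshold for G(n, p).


Number of potential triangles: C(186, 3) = 1055240.
Each occurs with probability p³ ≈ (0.14665)³ ≈ 3.1537014e-03.
By linearity: E[X] = C(186, 3)·p³ ≈ 1055240 · 3.1537014e-03 ≈ 3327.91186.
Since α = 1/2 < 1, p = c/n^{1/2} ≫ 1/n is above the triangle threshold p ~ 1/n. Asymptotically E[X] ~ (c³/6)·n^{3(1−α)} = (2³/6)·n^{1.5} → ∞; triangles are abundant w.h.p.

E[X] ≈ 3327.91186; in regime p = Θ(1/n^{1/2}) E[X] diverges (above the triangle threshold p ~ 1/n).


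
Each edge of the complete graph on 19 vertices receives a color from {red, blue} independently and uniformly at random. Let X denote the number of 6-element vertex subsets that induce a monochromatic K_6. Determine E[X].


Let X = Σ_S X_S over the C(19, 6) = 27132 subsets S of size 6, where X_S = 1 if the K_6 on S is monochromatic.
For a fixed S, the K_6 on S has C(6, 2) = 15 edges. P[all 15 edges red] = (1/2)^15, and likewise for blue, so P[monochromatic] = 2·(1/2)^15 = 2^{1 − 15} = 1/16384.
Summing: E[X] = C(19, 6) · 2^{1 − 15} = 27132 · 1/16384 = 6783/4096.
Numerically: E[X] ≈ 1.65601.

E[X] = C(19,6)·2^(1−C(6,2)) = 6783/4096 ≈ 1.65601.


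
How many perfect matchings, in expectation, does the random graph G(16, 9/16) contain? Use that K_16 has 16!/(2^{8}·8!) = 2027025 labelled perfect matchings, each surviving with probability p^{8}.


K_16 has 16!/(2^{8}·8!) = 2027025 labelled perfect matchings.
For each such perfect matching H, let X_H = 1 if all 8 edges of H are present in G. Then P[X_H = 1] = p^{8} = (9/16)^{8} = 43046721/4294967296.
By linearity of expectation: E[X] = Σ_H E[X_H] = 2027025 · p^{8} = 2027025 · 43046721/4294967296 = 87256779635025/4294967296.
Numerically: E[X] ≈ 20316.1.

E[X] = 2027025 · (9/16)^{8} = 87256779635025/4294967296 ≈ 20316.1.


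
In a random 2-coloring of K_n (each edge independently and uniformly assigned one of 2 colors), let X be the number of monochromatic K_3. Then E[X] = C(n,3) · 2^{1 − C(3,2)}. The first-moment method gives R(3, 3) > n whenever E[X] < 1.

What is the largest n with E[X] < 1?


We need C(n, 3) · 2^{1 − 3} < 1, i.e. C(n, 3) < 2^{3 − 1} = 4.
Check values of n near the boundary:
  n = 3: C(3, 3) = 1; 1 < 4? YES
  n = 4: C(4, 3) = 4; 4 < 4? NO
The largest n with C(n, 3) < 4 is n = 3 (where E[X] = 1/4 ≈ 0.250000). Hence R(3, 3) > 3, i.e. R(3, 3) ≥ 4.

Largest n = 3; hence R(3, 3) > 3.


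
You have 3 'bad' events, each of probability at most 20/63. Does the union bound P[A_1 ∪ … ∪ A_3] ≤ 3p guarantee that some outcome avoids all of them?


Union bound: P[∪_{i=1}^{3} A_i] ≤ Σ_i P[A_i] ≤ 3·p = 3·(20/63) = 20/21.
Numerically: 20/21 ≈ 0.952.
Is 20/21 < 1? YES.
Since P[∪ A_i] ≤ 20/21 < 1, the complement has P[∩ A_i^c] ≥ 1 − 20/21 = 1/21 > 0, so some outcome avoids every A_i.

3·p = 20/21 ≈ 0.952; existence CERTIFIED by the union bound.


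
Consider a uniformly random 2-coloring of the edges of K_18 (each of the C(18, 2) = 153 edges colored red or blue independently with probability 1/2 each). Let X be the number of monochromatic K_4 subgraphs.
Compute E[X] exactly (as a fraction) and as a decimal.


Let X = Σ_S X_S over the C(18, 4) = 3060 subsets S of size 4, where X_S = 1 if the K_4 on S is monochromatic.
For a fixed S, the K_4 on S has C(4, 2) = 6 edges. P[all 6 edges red] = (1/2)^6, and likewise for blue, so P[monochromatic] = 2·(1/2)^6 = 2^{1 − 6} = 1/32.
Summing: E[X] = C(18, 4) · 2^{1 − 6} = 3060 · 1/32 = 765/8.
Numerically: E[X] ≈ 95.6250.

E[X] = C(18,4)·2^(1−C(4,2)) = 765/8 ≈ 95.6250.


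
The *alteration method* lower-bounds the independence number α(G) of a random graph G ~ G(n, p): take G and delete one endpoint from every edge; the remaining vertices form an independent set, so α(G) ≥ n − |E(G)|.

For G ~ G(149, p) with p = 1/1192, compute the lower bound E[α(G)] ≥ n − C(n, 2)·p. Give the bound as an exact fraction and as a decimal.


E[|E(G)|] = C(149, 2)·p = 11026 · (1/1192) = 37/4.
E[α(G)] ≥ n − E[|E(G)|] = 149 − 37/4 = 559/4.
Numerically: ≈ 139.75000.
(This is only a lower bound; the true E[α(G)] may be larger.)

E[α(G)] ≥ 559/4 ≈ 139.75000.


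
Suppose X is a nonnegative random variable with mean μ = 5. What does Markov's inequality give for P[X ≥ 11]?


μ = E[X] = 5, a = 11.
Markov: P[X ≥ 11] ≤ μ/a = (5)/11 = 5/11.
Numerically: ≈ 0.45455.
(Since a = 11 > μ = 5.00000, the bound 5/11 is < 1 and informative.)

P[X ≥ 11] ≤ 5/11 ≈ 0.45455.


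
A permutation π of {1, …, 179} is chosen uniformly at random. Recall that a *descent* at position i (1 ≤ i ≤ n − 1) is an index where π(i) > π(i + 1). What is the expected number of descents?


Write X = Σ X_I over i = 1, …, 178, with X_I the indicator of one descent.
There are 178 indicators.
For each fixed i, the pair (π(i), π(i+1)) is a uniformly random ordered pair of distinct values from {1, …, 179}; by symmetry P[π(i) > π(i+1)] = 1/2.
By linearity: E[X] = 178 · (1/2) = (179 − 1) · (1/2) = 89 ≈ 89.00000.

E[X] = 89 = 89.00000.


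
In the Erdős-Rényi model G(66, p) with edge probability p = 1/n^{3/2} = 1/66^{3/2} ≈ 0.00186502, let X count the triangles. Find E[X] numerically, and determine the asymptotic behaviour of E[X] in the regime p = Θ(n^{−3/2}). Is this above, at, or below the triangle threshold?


Number of potential triangles: C(66, 3) = 45760.
Each occurs with probability p³ ≈ (0.00186502)³ ≈ 6.48712535e-09.
By linearity: E[X] = C(66, 3)·p³ ≈ 45760 · 6.48712535e-09 ≈ 0.000297.
Since α = 3/2 > 1, p = c/n^{3/2} = o(1/n) is below the triangle threshold p ~ 1/n. Asymptotically E[X] ~ (c³/6)·n^{3(1−α)} = (1³/6)·n^{-1.5} → 0, so by Markov's inequality G has no triangles w.h.p.

E[X] ≈ 0.000297; in regime p = Θ(1/n^{3/2}) E[X] tends to 0 (below the triangle threshold p ~ 1/n).


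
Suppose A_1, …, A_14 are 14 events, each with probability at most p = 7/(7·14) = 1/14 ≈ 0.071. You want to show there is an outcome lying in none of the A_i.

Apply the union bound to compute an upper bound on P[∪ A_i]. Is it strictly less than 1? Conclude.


Union bound: P[∪_{i=1}^{14} A_i] ≤ Σ_i P[A_i] ≤ 14·p = 14·(1/14) = 1.
Numerically: 1 ≈ 1.000.
Is 1 < 1? NO.
Since the bound 1 is ≥ 1, the union bound is uninformative here; it does NOT by itself certify existence.

14·p = 1 ≈ 1.000; existence NOT certified by the union bound.


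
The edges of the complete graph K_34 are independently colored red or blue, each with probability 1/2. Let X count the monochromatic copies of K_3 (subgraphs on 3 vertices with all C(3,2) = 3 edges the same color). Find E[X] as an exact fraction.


Let X = Σ_S X_S over the C(34, 3) = 5984 subsets S of size 3, where X_S = 1 if the K_3 on S is monochromatic.
For a fixed S, the K_3 on S has C(3, 2) = 3 edges. P[all 3 edges red] = (1/2)^3, and likewise for blue, so P[monochromatic] = 2·(1/2)^3 = 2^{1 − 3} = 1/4.
By linearity: E[X] = C(34, 3) · 2^{1 − 3} = 5984 · 1/4 = 1496.
Numerically: E[X] ≈ 1496.00000.

E[X] = C(34,3)·2^(1−C(3,2)) = 1496 ≈ 1496.00000.


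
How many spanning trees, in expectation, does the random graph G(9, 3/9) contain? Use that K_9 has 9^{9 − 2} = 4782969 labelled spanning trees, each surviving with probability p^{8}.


K_9 has 9^{9 − 2} = 4782969 labelled spanning trees.
For each such spanning tree H, let X_H = 1 if all 8 edges of H are present in G. Then P[X_H = 1] = p^{8} = (1/3)^{8} = 1/6561.
By linearity of expectation: E[X] = Σ_H E[X_H] = 4782969 · p^{8} = 4782969 · 1/6561 = 729.
Numerically: E[X] ≈ 729.

E[X] = 4782969 · (1/3)^{8} = 729 ≈ 729.


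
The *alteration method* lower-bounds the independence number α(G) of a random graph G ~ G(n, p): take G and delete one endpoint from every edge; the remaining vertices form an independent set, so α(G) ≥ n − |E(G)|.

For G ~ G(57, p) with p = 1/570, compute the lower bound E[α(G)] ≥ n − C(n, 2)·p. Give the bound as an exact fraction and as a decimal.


E[|E(G)|] = C(57, 2)·p = 1596 · (1/570) = 14/5.
E[α(G)] ≥ n − E[|E(G)|] = 57 − 14/5 = 271/5.
Numerically: ≈ 54.20000.
(This is only a lower bound; the true E[α(G)] may be larger.)

E[α(G)] ≥ 271/5 ≈ 54.20000.


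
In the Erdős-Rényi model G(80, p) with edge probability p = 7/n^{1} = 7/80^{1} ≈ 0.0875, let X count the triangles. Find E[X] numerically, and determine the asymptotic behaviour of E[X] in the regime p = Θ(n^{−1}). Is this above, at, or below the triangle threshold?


Number of potential triangles: C(80, 3) = 82160.
Each occurs with probability p³ ≈ (0.0875)³ ≈ 6.699219e-04.
By linearity: E[X] = C(80, 3)·p³ ≈ 82160 · 6.699219e-04 ≈ 55.0408.
Here α = 1, so p = 7/n is exactly at the triangle threshold p ~ 1/n. Asymptotically E[X] → c³/6 = 7³/6 = 343/6 ≈ 57.1667, a bounded constant. In this regime the triangle count is asymptotically Poisson(c³/6).

E[X] ≈ 55.0408; in regime p = Θ(1/n^{1}) E[X] stays bounded (at the triangle threshold p ~ 1/n).


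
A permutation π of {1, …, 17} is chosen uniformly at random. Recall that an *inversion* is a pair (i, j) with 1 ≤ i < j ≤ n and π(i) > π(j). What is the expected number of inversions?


Write X = Σ X_I over the C(17, 2) = 136 pairs i < j, with X_I the indicator of one inversion.
There are 136 indicators.
For each fixed pair i < j, the values π(i) and π(j) are two distinct elements of {1, …, 17} in uniformly random order; by symmetry P[π(i) > π(j)] = 1/2.
By linearity: E[X] = 136 · (1/2) = C(17, 2) · (1/2) = 136/2 = 68 ≈ 68.00000.

E[X] = 68 = 68.00000.


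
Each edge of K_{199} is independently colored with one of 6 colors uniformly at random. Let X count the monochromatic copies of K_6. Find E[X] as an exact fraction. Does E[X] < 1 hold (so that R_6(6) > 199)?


E[X] = C(199, 6) · 6^{1 − 15} = 79936367511 · 6^{−14} = 79936367511/78364164096.
As a reduced fraction: E[X] = 26645455837/26121388032 ≈ 1.0201.
Is E[X] < 1? NO.
Since E[X] ≥ 1, the first-moment bound is inconclusive at n = 199; it does NOT by itself certify R_6(6) > 199.

E[X] = 26645455837/26121388032 ≈ 1.0201; E[X] ≥ 1; first-moment method inconclusive here.


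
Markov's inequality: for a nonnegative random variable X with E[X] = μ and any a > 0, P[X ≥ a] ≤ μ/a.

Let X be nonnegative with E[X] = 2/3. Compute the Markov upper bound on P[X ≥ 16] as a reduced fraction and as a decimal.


μ = E[X] = 2/3, a = 16.
Markov: P[X ≥ 16] ≤ μ/a = (2/3)/16 = 1/24.
Numerically: ≈ 0.041667.
(Since a = 16 > μ = 0.666667, the bound 1/24 is < 1 and informative.)

P[X ≥ 16] ≤ 1/24 ≈ 0.041667.


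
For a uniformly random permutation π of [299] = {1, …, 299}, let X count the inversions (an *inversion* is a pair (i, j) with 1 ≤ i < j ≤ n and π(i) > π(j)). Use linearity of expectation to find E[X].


Write X = Σ X_I over the C(299, 2) = 44551 pairs i < j, with X_I the indicator of one inversion.
There are 44551 indicators.
For each fixed pair i < j, the values π(i) and π(j) are two distinct elements of {1, …, 299} in uniformly random order; by symmetry P[π(i) > π(j)] = 1/2.
By linearity: E[X] = 44551 · (1/2) = C(299, 2) · (1/2) = 44551/2 = 44551/2 ≈ 22275.500.

E[X] = 44551/2 = 22275.500.


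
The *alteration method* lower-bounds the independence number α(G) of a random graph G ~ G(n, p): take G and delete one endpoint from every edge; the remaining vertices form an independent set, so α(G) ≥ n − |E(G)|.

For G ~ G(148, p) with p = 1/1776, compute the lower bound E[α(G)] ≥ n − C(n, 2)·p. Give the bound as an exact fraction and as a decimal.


E[|E(G)|] = C(148, 2)·p = 10878 · (1/1776) = 49/8.
E[α(G)] ≥ n − E[|E(G)|] = 148 − 49/8 = 1135/8.
Numerically: ≈ 141.8750.
(This is only a lower bound; the true E[α(G)] may be larger.)

E[α(G)] ≥ 1135/8 ≈ 141.8750.
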